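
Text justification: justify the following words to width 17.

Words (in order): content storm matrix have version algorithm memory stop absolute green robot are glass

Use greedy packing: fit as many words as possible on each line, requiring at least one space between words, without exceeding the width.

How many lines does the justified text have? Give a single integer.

Line 1: ['content', 'storm'] (min_width=13, slack=4)
Line 2: ['matrix', 'have'] (min_width=11, slack=6)
Line 3: ['version', 'algorithm'] (min_width=17, slack=0)
Line 4: ['memory', 'stop'] (min_width=11, slack=6)
Line 5: ['absolute', 'green'] (min_width=14, slack=3)
Line 6: ['robot', 'are', 'glass'] (min_width=15, slack=2)
Total lines: 6

Answer: 6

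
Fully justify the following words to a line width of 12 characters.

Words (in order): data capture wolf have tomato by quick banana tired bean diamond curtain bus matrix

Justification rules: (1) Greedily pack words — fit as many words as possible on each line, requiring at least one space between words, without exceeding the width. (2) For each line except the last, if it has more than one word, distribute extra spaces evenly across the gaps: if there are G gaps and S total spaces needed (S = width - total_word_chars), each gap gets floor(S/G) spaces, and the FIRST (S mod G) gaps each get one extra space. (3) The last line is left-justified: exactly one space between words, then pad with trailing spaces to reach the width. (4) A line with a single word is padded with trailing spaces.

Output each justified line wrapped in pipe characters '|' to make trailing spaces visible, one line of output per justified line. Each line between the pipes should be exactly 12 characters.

Answer: |data capture|
|wolf    have|
|tomato    by|
|quick banana|
|tired   bean|
|diamond     |
|curtain  bus|
|matrix      |

Derivation:
Line 1: ['data', 'capture'] (min_width=12, slack=0)
Line 2: ['wolf', 'have'] (min_width=9, slack=3)
Line 3: ['tomato', 'by'] (min_width=9, slack=3)
Line 4: ['quick', 'banana'] (min_width=12, slack=0)
Line 5: ['tired', 'bean'] (min_width=10, slack=2)
Line 6: ['diamond'] (min_width=7, slack=5)
Line 7: ['curtain', 'bus'] (min_width=11, slack=1)
Line 8: ['matrix'] (min_width=6, slack=6)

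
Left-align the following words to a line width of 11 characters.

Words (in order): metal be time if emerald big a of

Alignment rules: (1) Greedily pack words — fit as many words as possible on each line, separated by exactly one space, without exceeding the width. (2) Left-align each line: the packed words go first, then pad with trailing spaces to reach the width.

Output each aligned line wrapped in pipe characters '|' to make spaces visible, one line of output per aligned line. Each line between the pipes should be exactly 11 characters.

Answer: |metal be   |
|time if    |
|emerald big|
|a of       |

Derivation:
Line 1: ['metal', 'be'] (min_width=8, slack=3)
Line 2: ['time', 'if'] (min_width=7, slack=4)
Line 3: ['emerald', 'big'] (min_width=11, slack=0)
Line 4: ['a', 'of'] (min_width=4, slack=7)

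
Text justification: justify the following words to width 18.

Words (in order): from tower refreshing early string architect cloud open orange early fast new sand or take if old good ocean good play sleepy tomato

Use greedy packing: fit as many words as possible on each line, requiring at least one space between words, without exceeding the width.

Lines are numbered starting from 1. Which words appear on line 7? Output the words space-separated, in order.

Line 1: ['from', 'tower'] (min_width=10, slack=8)
Line 2: ['refreshing', 'early'] (min_width=16, slack=2)
Line 3: ['string', 'architect'] (min_width=16, slack=2)
Line 4: ['cloud', 'open', 'orange'] (min_width=17, slack=1)
Line 5: ['early', 'fast', 'new'] (min_width=14, slack=4)
Line 6: ['sand', 'or', 'take', 'if'] (min_width=15, slack=3)
Line 7: ['old', 'good', 'ocean'] (min_width=14, slack=4)
Line 8: ['good', 'play', 'sleepy'] (min_width=16, slack=2)
Line 9: ['tomato'] (min_width=6, slack=12)

Answer: old good ocean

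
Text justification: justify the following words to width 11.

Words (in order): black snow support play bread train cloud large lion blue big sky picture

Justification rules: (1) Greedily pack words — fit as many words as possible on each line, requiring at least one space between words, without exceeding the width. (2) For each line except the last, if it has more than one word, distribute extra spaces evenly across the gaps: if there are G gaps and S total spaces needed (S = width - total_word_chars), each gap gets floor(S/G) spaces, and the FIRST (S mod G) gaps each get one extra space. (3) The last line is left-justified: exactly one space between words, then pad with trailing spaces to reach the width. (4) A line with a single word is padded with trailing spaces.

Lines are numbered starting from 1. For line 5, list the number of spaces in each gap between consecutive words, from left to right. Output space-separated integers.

Answer: 2

Derivation:
Line 1: ['black', 'snow'] (min_width=10, slack=1)
Line 2: ['support'] (min_width=7, slack=4)
Line 3: ['play', 'bread'] (min_width=10, slack=1)
Line 4: ['train', 'cloud'] (min_width=11, slack=0)
Line 5: ['large', 'lion'] (min_width=10, slack=1)
Line 6: ['blue', 'big'] (min_width=8, slack=3)
Line 7: ['sky', 'picture'] (min_width=11, slack=0)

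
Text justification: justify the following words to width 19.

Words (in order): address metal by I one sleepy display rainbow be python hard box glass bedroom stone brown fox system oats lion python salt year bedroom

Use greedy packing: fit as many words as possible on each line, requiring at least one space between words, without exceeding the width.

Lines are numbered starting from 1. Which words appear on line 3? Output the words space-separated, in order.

Line 1: ['address', 'metal', 'by', 'I'] (min_width=18, slack=1)
Line 2: ['one', 'sleepy', 'display'] (min_width=18, slack=1)
Line 3: ['rainbow', 'be', 'python'] (min_width=17, slack=2)
Line 4: ['hard', 'box', 'glass'] (min_width=14, slack=5)
Line 5: ['bedroom', 'stone', 'brown'] (min_width=19, slack=0)
Line 6: ['fox', 'system', 'oats'] (min_width=15, slack=4)
Line 7: ['lion', 'python', 'salt'] (min_width=16, slack=3)
Line 8: ['year', 'bedroom'] (min_width=12, slack=7)

Answer: rainbow be python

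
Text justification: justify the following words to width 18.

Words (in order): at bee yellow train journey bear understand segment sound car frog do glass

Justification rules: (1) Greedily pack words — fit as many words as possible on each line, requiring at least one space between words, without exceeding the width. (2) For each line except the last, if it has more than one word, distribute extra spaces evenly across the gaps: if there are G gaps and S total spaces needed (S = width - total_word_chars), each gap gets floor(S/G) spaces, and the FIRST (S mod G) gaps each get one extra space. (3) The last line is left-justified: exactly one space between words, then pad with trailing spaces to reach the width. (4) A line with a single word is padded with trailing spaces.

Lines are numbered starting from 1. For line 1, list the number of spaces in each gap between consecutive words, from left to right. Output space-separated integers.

Line 1: ['at', 'bee', 'yellow'] (min_width=13, slack=5)
Line 2: ['train', 'journey', 'bear'] (min_width=18, slack=0)
Line 3: ['understand', 'segment'] (min_width=18, slack=0)
Line 4: ['sound', 'car', 'frog', 'do'] (min_width=17, slack=1)
Line 5: ['glass'] (min_width=5, slack=13)

Answer: 4 3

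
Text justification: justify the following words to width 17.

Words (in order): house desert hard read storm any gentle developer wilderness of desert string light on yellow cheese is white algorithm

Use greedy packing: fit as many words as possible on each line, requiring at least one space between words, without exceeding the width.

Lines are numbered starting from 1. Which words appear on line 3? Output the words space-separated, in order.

Answer: gentle developer

Derivation:
Line 1: ['house', 'desert', 'hard'] (min_width=17, slack=0)
Line 2: ['read', 'storm', 'any'] (min_width=14, slack=3)
Line 3: ['gentle', 'developer'] (min_width=16, slack=1)
Line 4: ['wilderness', 'of'] (min_width=13, slack=4)
Line 5: ['desert', 'string'] (min_width=13, slack=4)
Line 6: ['light', 'on', 'yellow'] (min_width=15, slack=2)
Line 7: ['cheese', 'is', 'white'] (min_width=15, slack=2)
Line 8: ['algorithm'] (min_width=9, slack=8)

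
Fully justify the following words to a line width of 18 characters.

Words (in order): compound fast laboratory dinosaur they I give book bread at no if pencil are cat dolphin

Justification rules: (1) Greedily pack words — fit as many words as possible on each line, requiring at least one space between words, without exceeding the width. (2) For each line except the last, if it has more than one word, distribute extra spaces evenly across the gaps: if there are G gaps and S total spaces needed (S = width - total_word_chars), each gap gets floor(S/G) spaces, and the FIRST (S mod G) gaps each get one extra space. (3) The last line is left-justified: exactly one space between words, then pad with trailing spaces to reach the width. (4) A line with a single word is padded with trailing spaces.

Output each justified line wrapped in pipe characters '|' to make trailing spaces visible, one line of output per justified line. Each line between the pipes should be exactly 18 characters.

Answer: |compound      fast|
|laboratory        |
|dinosaur   they  I|
|give book bread at|
|no  if  pencil are|
|cat dolphin       |

Derivation:
Line 1: ['compound', 'fast'] (min_width=13, slack=5)
Line 2: ['laboratory'] (min_width=10, slack=8)
Line 3: ['dinosaur', 'they', 'I'] (min_width=15, slack=3)
Line 4: ['give', 'book', 'bread', 'at'] (min_width=18, slack=0)
Line 5: ['no', 'if', 'pencil', 'are'] (min_width=16, slack=2)
Line 6: ['cat', 'dolphin'] (min_width=11, slack=7)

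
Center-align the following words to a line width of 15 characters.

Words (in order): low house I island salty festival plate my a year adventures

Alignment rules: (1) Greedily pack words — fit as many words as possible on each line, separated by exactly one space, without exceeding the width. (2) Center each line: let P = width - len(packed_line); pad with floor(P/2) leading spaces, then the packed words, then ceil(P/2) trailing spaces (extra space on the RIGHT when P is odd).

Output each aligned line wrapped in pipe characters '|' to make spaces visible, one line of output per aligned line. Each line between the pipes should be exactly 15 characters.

Line 1: ['low', 'house', 'I'] (min_width=11, slack=4)
Line 2: ['island', 'salty'] (min_width=12, slack=3)
Line 3: ['festival', 'plate'] (min_width=14, slack=1)
Line 4: ['my', 'a', 'year'] (min_width=9, slack=6)
Line 5: ['adventures'] (min_width=10, slack=5)

Answer: |  low house I  |
| island salty  |
|festival plate |
|   my a year   |
|  adventures   |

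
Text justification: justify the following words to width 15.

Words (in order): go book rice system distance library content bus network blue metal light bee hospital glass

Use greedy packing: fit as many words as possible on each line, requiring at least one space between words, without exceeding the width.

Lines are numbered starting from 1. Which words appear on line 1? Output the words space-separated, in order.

Line 1: ['go', 'book', 'rice'] (min_width=12, slack=3)
Line 2: ['system', 'distance'] (min_width=15, slack=0)
Line 3: ['library', 'content'] (min_width=15, slack=0)
Line 4: ['bus', 'network'] (min_width=11, slack=4)
Line 5: ['blue', 'metal'] (min_width=10, slack=5)
Line 6: ['light', 'bee'] (min_width=9, slack=6)
Line 7: ['hospital', 'glass'] (min_width=14, slack=1)

Answer: go book rice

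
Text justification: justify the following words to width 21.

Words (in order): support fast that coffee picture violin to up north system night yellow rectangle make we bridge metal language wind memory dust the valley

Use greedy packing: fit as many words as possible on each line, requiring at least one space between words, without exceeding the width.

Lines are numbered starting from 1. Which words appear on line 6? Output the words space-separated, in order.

Line 1: ['support', 'fast', 'that'] (min_width=17, slack=4)
Line 2: ['coffee', 'picture', 'violin'] (min_width=21, slack=0)
Line 3: ['to', 'up', 'north', 'system'] (min_width=18, slack=3)
Line 4: ['night', 'yellow'] (min_width=12, slack=9)
Line 5: ['rectangle', 'make', 'we'] (min_width=17, slack=4)
Line 6: ['bridge', 'metal', 'language'] (min_width=21, slack=0)
Line 7: ['wind', 'memory', 'dust', 'the'] (min_width=20, slack=1)
Line 8: ['valley'] (min_width=6, slack=15)

Answer: bridge metal language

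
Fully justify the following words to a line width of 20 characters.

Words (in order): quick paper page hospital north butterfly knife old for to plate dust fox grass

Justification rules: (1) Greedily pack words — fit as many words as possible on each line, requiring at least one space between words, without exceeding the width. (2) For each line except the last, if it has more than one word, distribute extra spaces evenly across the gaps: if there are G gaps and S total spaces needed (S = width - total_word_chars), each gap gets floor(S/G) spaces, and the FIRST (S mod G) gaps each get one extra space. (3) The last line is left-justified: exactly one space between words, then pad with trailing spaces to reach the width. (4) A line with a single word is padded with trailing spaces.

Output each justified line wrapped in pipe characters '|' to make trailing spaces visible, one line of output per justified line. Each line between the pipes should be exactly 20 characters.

Line 1: ['quick', 'paper', 'page'] (min_width=16, slack=4)
Line 2: ['hospital', 'north'] (min_width=14, slack=6)
Line 3: ['butterfly', 'knife', 'old'] (min_width=19, slack=1)
Line 4: ['for', 'to', 'plate', 'dust'] (min_width=17, slack=3)
Line 5: ['fox', 'grass'] (min_width=9, slack=11)

Answer: |quick   paper   page|
|hospital       north|
|butterfly  knife old|
|for  to  plate  dust|
|fox grass           |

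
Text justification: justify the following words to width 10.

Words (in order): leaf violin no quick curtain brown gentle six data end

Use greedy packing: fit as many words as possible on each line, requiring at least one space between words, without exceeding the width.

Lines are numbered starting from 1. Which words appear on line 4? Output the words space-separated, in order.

Answer: curtain

Derivation:
Line 1: ['leaf'] (min_width=4, slack=6)
Line 2: ['violin', 'no'] (min_width=9, slack=1)
Line 3: ['quick'] (min_width=5, slack=5)
Line 4: ['curtain'] (min_width=7, slack=3)
Line 5: ['brown'] (min_width=5, slack=5)
Line 6: ['gentle', 'six'] (min_width=10, slack=0)
Line 7: ['data', 'end'] (min_width=8, slack=2)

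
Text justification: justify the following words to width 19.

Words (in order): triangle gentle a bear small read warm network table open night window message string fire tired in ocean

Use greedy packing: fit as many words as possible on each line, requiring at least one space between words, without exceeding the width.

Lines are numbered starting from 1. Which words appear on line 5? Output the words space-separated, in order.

Answer: message string fire

Derivation:
Line 1: ['triangle', 'gentle', 'a'] (min_width=17, slack=2)
Line 2: ['bear', 'small', 'read'] (min_width=15, slack=4)
Line 3: ['warm', 'network', 'table'] (min_width=18, slack=1)
Line 4: ['open', 'night', 'window'] (min_width=17, slack=2)
Line 5: ['message', 'string', 'fire'] (min_width=19, slack=0)
Line 6: ['tired', 'in', 'ocean'] (min_width=14, slack=5)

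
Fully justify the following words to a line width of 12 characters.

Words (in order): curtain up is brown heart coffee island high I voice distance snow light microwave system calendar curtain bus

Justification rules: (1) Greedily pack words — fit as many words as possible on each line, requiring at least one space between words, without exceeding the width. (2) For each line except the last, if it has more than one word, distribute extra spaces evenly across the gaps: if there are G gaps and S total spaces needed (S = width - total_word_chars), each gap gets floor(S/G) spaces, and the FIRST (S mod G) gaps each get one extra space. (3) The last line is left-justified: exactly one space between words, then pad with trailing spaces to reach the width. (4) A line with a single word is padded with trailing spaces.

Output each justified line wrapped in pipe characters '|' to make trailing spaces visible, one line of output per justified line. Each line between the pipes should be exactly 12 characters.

Line 1: ['curtain', 'up'] (min_width=10, slack=2)
Line 2: ['is', 'brown'] (min_width=8, slack=4)
Line 3: ['heart', 'coffee'] (min_width=12, slack=0)
Line 4: ['island', 'high'] (min_width=11, slack=1)
Line 5: ['I', 'voice'] (min_width=7, slack=5)
Line 6: ['distance'] (min_width=8, slack=4)
Line 7: ['snow', 'light'] (min_width=10, slack=2)
Line 8: ['microwave'] (min_width=9, slack=3)
Line 9: ['system'] (min_width=6, slack=6)
Line 10: ['calendar'] (min_width=8, slack=4)
Line 11: ['curtain', 'bus'] (min_width=11, slack=1)

Answer: |curtain   up|
|is     brown|
|heart coffee|
|island  high|
|I      voice|
|distance    |
|snow   light|
|microwave   |
|system      |
|calendar    |
|curtain bus |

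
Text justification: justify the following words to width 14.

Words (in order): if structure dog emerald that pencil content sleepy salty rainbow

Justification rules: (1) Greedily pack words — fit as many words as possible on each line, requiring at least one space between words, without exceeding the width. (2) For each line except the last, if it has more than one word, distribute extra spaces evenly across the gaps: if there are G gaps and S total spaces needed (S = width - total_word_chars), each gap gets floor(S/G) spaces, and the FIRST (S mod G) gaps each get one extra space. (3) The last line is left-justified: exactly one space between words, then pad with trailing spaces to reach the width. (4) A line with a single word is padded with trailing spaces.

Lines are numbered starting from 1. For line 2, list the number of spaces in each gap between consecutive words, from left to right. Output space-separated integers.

Answer: 4

Derivation:
Line 1: ['if', 'structure'] (min_width=12, slack=2)
Line 2: ['dog', 'emerald'] (min_width=11, slack=3)
Line 3: ['that', 'pencil'] (min_width=11, slack=3)
Line 4: ['content', 'sleepy'] (min_width=14, slack=0)
Line 5: ['salty', 'rainbow'] (min_width=13, slack=1)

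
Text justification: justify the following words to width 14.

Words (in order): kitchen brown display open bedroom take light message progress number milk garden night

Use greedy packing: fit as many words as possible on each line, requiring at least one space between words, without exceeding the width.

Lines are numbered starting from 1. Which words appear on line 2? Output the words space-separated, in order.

Line 1: ['kitchen', 'brown'] (min_width=13, slack=1)
Line 2: ['display', 'open'] (min_width=12, slack=2)
Line 3: ['bedroom', 'take'] (min_width=12, slack=2)
Line 4: ['light', 'message'] (min_width=13, slack=1)
Line 5: ['progress'] (min_width=8, slack=6)
Line 6: ['number', 'milk'] (min_width=11, slack=3)
Line 7: ['garden', 'night'] (min_width=12, slack=2)

Answer: display open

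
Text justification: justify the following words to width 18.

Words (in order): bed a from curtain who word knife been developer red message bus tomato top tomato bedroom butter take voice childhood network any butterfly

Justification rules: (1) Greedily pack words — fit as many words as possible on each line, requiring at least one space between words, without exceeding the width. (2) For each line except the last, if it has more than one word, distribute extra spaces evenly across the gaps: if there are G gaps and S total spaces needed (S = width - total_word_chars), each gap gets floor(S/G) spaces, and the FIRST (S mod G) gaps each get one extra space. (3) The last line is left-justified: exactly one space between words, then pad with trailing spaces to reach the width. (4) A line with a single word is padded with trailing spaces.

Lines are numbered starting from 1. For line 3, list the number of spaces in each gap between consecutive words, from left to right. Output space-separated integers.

Answer: 1 1

Derivation:
Line 1: ['bed', 'a', 'from', 'curtain'] (min_width=18, slack=0)
Line 2: ['who', 'word', 'knife'] (min_width=14, slack=4)
Line 3: ['been', 'developer', 'red'] (min_width=18, slack=0)
Line 4: ['message', 'bus', 'tomato'] (min_width=18, slack=0)
Line 5: ['top', 'tomato', 'bedroom'] (min_width=18, slack=0)
Line 6: ['butter', 'take', 'voice'] (min_width=17, slack=1)
Line 7: ['childhood', 'network'] (min_width=17, slack=1)
Line 8: ['any', 'butterfly'] (min_width=13, slack=5)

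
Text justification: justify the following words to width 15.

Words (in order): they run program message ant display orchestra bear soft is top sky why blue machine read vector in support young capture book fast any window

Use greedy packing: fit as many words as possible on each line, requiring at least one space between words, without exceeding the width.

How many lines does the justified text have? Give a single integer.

Answer: 11

Derivation:
Line 1: ['they', 'run'] (min_width=8, slack=7)
Line 2: ['program', 'message'] (min_width=15, slack=0)
Line 3: ['ant', 'display'] (min_width=11, slack=4)
Line 4: ['orchestra', 'bear'] (min_width=14, slack=1)
Line 5: ['soft', 'is', 'top', 'sky'] (min_width=15, slack=0)
Line 6: ['why', 'blue'] (min_width=8, slack=7)
Line 7: ['machine', 'read'] (min_width=12, slack=3)
Line 8: ['vector', 'in'] (min_width=9, slack=6)
Line 9: ['support', 'young'] (min_width=13, slack=2)
Line 10: ['capture', 'book'] (min_width=12, slack=3)
Line 11: ['fast', 'any', 'window'] (min_width=15, slack=0)
Total lines: 11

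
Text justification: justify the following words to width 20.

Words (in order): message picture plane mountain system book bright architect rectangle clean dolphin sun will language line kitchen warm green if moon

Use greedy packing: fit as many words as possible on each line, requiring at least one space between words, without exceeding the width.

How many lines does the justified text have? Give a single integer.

Answer: 8

Derivation:
Line 1: ['message', 'picture'] (min_width=15, slack=5)
Line 2: ['plane', 'mountain'] (min_width=14, slack=6)
Line 3: ['system', 'book', 'bright'] (min_width=18, slack=2)
Line 4: ['architect', 'rectangle'] (min_width=19, slack=1)
Line 5: ['clean', 'dolphin', 'sun'] (min_width=17, slack=3)
Line 6: ['will', 'language', 'line'] (min_width=18, slack=2)
Line 7: ['kitchen', 'warm', 'green'] (min_width=18, slack=2)
Line 8: ['if', 'moon'] (min_width=7, slack=13)
Total lines: 8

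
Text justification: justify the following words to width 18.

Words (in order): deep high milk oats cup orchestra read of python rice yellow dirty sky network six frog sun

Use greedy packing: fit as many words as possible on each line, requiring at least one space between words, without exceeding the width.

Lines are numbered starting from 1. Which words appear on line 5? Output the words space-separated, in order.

Answer: sky network six

Derivation:
Line 1: ['deep', 'high', 'milk'] (min_width=14, slack=4)
Line 2: ['oats', 'cup', 'orchestra'] (min_width=18, slack=0)
Line 3: ['read', 'of', 'python'] (min_width=14, slack=4)
Line 4: ['rice', 'yellow', 'dirty'] (min_width=17, slack=1)
Line 5: ['sky', 'network', 'six'] (min_width=15, slack=3)
Line 6: ['frog', 'sun'] (min_width=8, slack=10)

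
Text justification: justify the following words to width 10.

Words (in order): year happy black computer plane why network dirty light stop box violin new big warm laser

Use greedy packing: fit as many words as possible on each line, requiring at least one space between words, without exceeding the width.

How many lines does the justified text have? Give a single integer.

Line 1: ['year', 'happy'] (min_width=10, slack=0)
Line 2: ['black'] (min_width=5, slack=5)
Line 3: ['computer'] (min_width=8, slack=2)
Line 4: ['plane', 'why'] (min_width=9, slack=1)
Line 5: ['network'] (min_width=7, slack=3)
Line 6: ['dirty'] (min_width=5, slack=5)
Line 7: ['light', 'stop'] (min_width=10, slack=0)
Line 8: ['box', 'violin'] (min_width=10, slack=0)
Line 9: ['new', 'big'] (min_width=7, slack=3)
Line 10: ['warm', 'laser'] (min_width=10, slack=0)
Total lines: 10

Answer: 10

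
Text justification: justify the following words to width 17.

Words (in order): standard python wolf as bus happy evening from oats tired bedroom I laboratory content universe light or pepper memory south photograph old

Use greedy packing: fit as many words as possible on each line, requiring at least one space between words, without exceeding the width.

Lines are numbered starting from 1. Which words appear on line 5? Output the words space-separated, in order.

Answer: laboratory

Derivation:
Line 1: ['standard', 'python'] (min_width=15, slack=2)
Line 2: ['wolf', 'as', 'bus', 'happy'] (min_width=17, slack=0)
Line 3: ['evening', 'from', 'oats'] (min_width=17, slack=0)
Line 4: ['tired', 'bedroom', 'I'] (min_width=15, slack=2)
Line 5: ['laboratory'] (min_width=10, slack=7)
Line 6: ['content', 'universe'] (min_width=16, slack=1)
Line 7: ['light', 'or', 'pepper'] (min_width=15, slack=2)
Line 8: ['memory', 'south'] (min_width=12, slack=5)
Line 9: ['photograph', 'old'] (min_width=14, slack=3)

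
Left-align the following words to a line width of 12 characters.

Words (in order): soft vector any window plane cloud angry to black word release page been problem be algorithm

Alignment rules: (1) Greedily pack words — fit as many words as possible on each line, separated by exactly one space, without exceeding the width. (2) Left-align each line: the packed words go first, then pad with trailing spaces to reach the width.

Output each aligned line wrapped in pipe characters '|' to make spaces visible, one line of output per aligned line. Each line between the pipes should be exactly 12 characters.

Line 1: ['soft', 'vector'] (min_width=11, slack=1)
Line 2: ['any', 'window'] (min_width=10, slack=2)
Line 3: ['plane', 'cloud'] (min_width=11, slack=1)
Line 4: ['angry', 'to'] (min_width=8, slack=4)
Line 5: ['black', 'word'] (min_width=10, slack=2)
Line 6: ['release', 'page'] (min_width=12, slack=0)
Line 7: ['been', 'problem'] (min_width=12, slack=0)
Line 8: ['be', 'algorithm'] (min_width=12, slack=0)

Answer: |soft vector |
|any window  |
|plane cloud |
|angry to    |
|black word  |
|release page|
|been problem|
|be algorithm|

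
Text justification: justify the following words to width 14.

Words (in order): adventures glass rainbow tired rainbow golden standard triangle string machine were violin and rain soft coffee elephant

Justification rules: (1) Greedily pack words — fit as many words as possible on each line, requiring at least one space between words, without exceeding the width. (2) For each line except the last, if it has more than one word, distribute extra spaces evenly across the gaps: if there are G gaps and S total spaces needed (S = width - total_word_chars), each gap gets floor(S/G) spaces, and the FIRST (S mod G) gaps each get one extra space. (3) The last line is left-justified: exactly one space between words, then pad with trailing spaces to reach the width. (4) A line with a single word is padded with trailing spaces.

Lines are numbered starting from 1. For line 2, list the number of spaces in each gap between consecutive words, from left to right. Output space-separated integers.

Answer: 2

Derivation:
Line 1: ['adventures'] (min_width=10, slack=4)
Line 2: ['glass', 'rainbow'] (min_width=13, slack=1)
Line 3: ['tired', 'rainbow'] (min_width=13, slack=1)
Line 4: ['golden'] (min_width=6, slack=8)
Line 5: ['standard'] (min_width=8, slack=6)
Line 6: ['triangle'] (min_width=8, slack=6)
Line 7: ['string', 'machine'] (min_width=14, slack=0)
Line 8: ['were', 'violin'] (min_width=11, slack=3)
Line 9: ['and', 'rain', 'soft'] (min_width=13, slack=1)
Line 10: ['coffee'] (min_width=6, slack=8)
Line 11: ['elephant'] (min_width=8, slack=6)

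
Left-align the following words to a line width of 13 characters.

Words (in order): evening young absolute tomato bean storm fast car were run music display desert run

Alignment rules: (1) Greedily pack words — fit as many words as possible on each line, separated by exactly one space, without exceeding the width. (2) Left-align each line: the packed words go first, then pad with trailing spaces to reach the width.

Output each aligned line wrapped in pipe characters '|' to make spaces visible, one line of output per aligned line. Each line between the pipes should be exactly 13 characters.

Answer: |evening young|
|absolute     |
|tomato bean  |
|storm fast   |
|car were run |
|music display|
|desert run   |

Derivation:
Line 1: ['evening', 'young'] (min_width=13, slack=0)
Line 2: ['absolute'] (min_width=8, slack=5)
Line 3: ['tomato', 'bean'] (min_width=11, slack=2)
Line 4: ['storm', 'fast'] (min_width=10, slack=3)
Line 5: ['car', 'were', 'run'] (min_width=12, slack=1)
Line 6: ['music', 'display'] (min_width=13, slack=0)
Line 7: ['desert', 'run'] (min_width=10, slack=3)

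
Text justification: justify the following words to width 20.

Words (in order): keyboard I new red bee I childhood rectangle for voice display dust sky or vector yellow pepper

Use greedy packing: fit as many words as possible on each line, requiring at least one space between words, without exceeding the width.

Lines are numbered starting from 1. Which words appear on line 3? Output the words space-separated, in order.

Answer: rectangle for voice

Derivation:
Line 1: ['keyboard', 'I', 'new', 'red'] (min_width=18, slack=2)
Line 2: ['bee', 'I', 'childhood'] (min_width=15, slack=5)
Line 3: ['rectangle', 'for', 'voice'] (min_width=19, slack=1)
Line 4: ['display', 'dust', 'sky', 'or'] (min_width=19, slack=1)
Line 5: ['vector', 'yellow', 'pepper'] (min_width=20, slack=0)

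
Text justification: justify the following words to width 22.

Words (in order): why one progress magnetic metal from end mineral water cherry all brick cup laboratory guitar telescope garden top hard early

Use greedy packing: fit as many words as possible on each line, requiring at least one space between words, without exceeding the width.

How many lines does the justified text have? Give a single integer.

Answer: 7

Derivation:
Line 1: ['why', 'one', 'progress'] (min_width=16, slack=6)
Line 2: ['magnetic', 'metal', 'from'] (min_width=19, slack=3)
Line 3: ['end', 'mineral', 'water'] (min_width=17, slack=5)
Line 4: ['cherry', 'all', 'brick', 'cup'] (min_width=20, slack=2)
Line 5: ['laboratory', 'guitar'] (min_width=17, slack=5)
Line 6: ['telescope', 'garden', 'top'] (min_width=20, slack=2)
Line 7: ['hard', 'early'] (min_width=10, slack=12)
Total lines: 7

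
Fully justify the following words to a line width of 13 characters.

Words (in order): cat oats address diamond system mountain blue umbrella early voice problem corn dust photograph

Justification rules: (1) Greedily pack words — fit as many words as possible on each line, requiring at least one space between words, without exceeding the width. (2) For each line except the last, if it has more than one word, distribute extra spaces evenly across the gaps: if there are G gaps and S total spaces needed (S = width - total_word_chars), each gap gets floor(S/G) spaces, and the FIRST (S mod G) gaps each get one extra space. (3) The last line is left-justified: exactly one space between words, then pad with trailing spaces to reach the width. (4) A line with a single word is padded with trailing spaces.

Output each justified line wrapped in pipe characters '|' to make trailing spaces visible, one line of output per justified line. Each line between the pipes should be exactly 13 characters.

Answer: |cat      oats|
|address      |
|diamond      |
|system       |
|mountain blue|
|umbrella     |
|early   voice|
|problem  corn|
|dust         |
|photograph   |

Derivation:
Line 1: ['cat', 'oats'] (min_width=8, slack=5)
Line 2: ['address'] (min_width=7, slack=6)
Line 3: ['diamond'] (min_width=7, slack=6)
Line 4: ['system'] (min_width=6, slack=7)
Line 5: ['mountain', 'blue'] (min_width=13, slack=0)
Line 6: ['umbrella'] (min_width=8, slack=5)
Line 7: ['early', 'voice'] (min_width=11, slack=2)
Line 8: ['problem', 'corn'] (min_width=12, slack=1)
Line 9: ['dust'] (min_width=4, slack=9)
Line 10: ['photograph'] (min_width=10, slack=3)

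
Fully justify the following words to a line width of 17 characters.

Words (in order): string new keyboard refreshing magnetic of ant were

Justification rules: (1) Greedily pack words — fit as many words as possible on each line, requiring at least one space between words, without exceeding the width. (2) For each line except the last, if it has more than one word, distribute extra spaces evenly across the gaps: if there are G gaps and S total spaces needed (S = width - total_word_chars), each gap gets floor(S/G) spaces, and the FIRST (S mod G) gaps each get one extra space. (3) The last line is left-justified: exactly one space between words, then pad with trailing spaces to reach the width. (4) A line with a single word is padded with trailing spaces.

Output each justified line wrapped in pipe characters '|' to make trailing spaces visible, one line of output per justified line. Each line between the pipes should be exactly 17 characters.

Answer: |string        new|
|keyboard         |
|refreshing       |
|magnetic  of  ant|
|were             |

Derivation:
Line 1: ['string', 'new'] (min_width=10, slack=7)
Line 2: ['keyboard'] (min_width=8, slack=9)
Line 3: ['refreshing'] (min_width=10, slack=7)
Line 4: ['magnetic', 'of', 'ant'] (min_width=15, slack=2)
Line 5: ['were'] (min_width=4, slack=13)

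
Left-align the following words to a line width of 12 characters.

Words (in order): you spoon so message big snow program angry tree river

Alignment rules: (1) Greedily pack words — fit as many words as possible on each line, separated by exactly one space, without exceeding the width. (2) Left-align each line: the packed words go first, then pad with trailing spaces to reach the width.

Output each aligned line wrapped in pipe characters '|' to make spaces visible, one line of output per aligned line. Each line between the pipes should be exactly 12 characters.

Answer: |you spoon so|
|message big |
|snow program|
|angry tree  |
|river       |

Derivation:
Line 1: ['you', 'spoon', 'so'] (min_width=12, slack=0)
Line 2: ['message', 'big'] (min_width=11, slack=1)
Line 3: ['snow', 'program'] (min_width=12, slack=0)
Line 4: ['angry', 'tree'] (min_width=10, slack=2)
Line 5: ['river'] (min_width=5, slack=7)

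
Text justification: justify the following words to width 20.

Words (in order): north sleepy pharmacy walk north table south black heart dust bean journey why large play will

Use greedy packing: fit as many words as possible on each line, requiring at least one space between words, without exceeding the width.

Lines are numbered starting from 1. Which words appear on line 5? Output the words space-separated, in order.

Line 1: ['north', 'sleepy'] (min_width=12, slack=8)
Line 2: ['pharmacy', 'walk', 'north'] (min_width=19, slack=1)
Line 3: ['table', 'south', 'black'] (min_width=17, slack=3)
Line 4: ['heart', 'dust', 'bean'] (min_width=15, slack=5)
Line 5: ['journey', 'why', 'large'] (min_width=17, slack=3)
Line 6: ['play', 'will'] (min_width=9, slack=11)

Answer: journey why large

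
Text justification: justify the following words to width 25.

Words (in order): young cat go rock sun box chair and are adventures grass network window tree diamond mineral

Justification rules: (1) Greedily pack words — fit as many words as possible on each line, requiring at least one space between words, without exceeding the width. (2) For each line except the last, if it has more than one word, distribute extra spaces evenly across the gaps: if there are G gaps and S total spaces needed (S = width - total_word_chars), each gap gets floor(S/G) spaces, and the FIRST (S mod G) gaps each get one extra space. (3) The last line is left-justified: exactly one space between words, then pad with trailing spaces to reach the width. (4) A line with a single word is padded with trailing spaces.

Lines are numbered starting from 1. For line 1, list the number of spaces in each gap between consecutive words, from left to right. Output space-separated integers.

Line 1: ['young', 'cat', 'go', 'rock', 'sun', 'box'] (min_width=25, slack=0)
Line 2: ['chair', 'and', 'are', 'adventures'] (min_width=24, slack=1)
Line 3: ['grass', 'network', 'window', 'tree'] (min_width=25, slack=0)
Line 4: ['diamond', 'mineral'] (min_width=15, slack=10)

Answer: 1 1 1 1 1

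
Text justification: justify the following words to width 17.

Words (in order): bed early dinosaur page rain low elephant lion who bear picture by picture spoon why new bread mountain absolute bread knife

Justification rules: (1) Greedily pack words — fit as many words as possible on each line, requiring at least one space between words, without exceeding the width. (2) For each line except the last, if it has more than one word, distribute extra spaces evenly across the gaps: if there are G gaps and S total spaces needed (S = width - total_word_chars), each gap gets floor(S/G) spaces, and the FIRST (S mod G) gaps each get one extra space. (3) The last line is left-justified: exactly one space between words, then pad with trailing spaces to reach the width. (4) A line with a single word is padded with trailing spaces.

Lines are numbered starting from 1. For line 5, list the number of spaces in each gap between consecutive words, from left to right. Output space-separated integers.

Answer: 8

Derivation:
Line 1: ['bed', 'early'] (min_width=9, slack=8)
Line 2: ['dinosaur', 'page'] (min_width=13, slack=4)
Line 3: ['rain', 'low', 'elephant'] (min_width=17, slack=0)
Line 4: ['lion', 'who', 'bear'] (min_width=13, slack=4)
Line 5: ['picture', 'by'] (min_width=10, slack=7)
Line 6: ['picture', 'spoon', 'why'] (min_width=17, slack=0)
Line 7: ['new', 'bread'] (min_width=9, slack=8)
Line 8: ['mountain', 'absolute'] (min_width=17, slack=0)
Line 9: ['bread', 'knife'] (min_width=11, slack=6)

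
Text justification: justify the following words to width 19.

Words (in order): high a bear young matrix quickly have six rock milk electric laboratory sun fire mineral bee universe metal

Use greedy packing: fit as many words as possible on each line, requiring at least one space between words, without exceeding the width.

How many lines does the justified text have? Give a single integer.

Answer: 6

Derivation:
Line 1: ['high', 'a', 'bear', 'young'] (min_width=17, slack=2)
Line 2: ['matrix', 'quickly', 'have'] (min_width=19, slack=0)
Line 3: ['six', 'rock', 'milk'] (min_width=13, slack=6)
Line 4: ['electric', 'laboratory'] (min_width=19, slack=0)
Line 5: ['sun', 'fire', 'mineral'] (min_width=16, slack=3)
Line 6: ['bee', 'universe', 'metal'] (min_width=18, slack=1)
Total lines: 6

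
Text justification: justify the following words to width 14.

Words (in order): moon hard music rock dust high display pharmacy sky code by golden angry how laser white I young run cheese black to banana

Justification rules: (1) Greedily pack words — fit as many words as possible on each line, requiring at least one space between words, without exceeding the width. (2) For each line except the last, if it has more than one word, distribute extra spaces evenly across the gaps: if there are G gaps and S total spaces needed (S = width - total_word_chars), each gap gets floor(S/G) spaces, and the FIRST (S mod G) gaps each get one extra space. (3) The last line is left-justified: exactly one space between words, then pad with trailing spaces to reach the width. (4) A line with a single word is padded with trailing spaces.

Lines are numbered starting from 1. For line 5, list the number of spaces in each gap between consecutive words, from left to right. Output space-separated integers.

Answer: 3

Derivation:
Line 1: ['moon', 'hard'] (min_width=9, slack=5)
Line 2: ['music', 'rock'] (min_width=10, slack=4)
Line 3: ['dust', 'high'] (min_width=9, slack=5)
Line 4: ['display'] (min_width=7, slack=7)
Line 5: ['pharmacy', 'sky'] (min_width=12, slack=2)
Line 6: ['code', 'by', 'golden'] (min_width=14, slack=0)
Line 7: ['angry', 'how'] (min_width=9, slack=5)
Line 8: ['laser', 'white', 'I'] (min_width=13, slack=1)
Line 9: ['young', 'run'] (min_width=9, slack=5)
Line 10: ['cheese', 'black'] (min_width=12, slack=2)
Line 11: ['to', 'banana'] (min_width=9, slack=5)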